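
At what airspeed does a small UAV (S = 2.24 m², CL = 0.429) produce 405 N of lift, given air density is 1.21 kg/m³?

v = 26.4 m/s

L = ½ρv²S·CL ⇒ v = √(2L/(ρ·S·CL))
v = √(2 × 405 / (1.21 × 2.24 × 0.429)) = √696.6 = 26.4 m/s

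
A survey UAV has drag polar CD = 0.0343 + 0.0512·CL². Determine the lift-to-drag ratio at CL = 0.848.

CD = 0.0343 + 0.0512 × 0.848² = 0.07112
L/D = CL/CD = 0.848 / 0.07112 = 11.9

L/D = 11.9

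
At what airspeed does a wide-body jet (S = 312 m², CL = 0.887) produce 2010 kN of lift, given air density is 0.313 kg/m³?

v = 215 m/s

L = ½ρv²S·CL ⇒ v = √(2L/(ρ·S·CL))
v = √(2 × 2.01×10^6 / (0.313 × 312 × 0.887)) = √46410 = 215 m/s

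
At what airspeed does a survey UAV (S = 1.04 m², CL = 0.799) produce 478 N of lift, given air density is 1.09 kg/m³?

L = ½ρv²S·CL ⇒ v = √(2L/(ρ·S·CL))
v = √(2 × 478 / (1.09 × 1.04 × 0.799)) = √1055 = 32.5 m/s

v = 32.5 m/s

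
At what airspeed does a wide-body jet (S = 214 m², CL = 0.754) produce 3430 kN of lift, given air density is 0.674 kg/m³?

L = ½ρv²S·CL ⇒ v = √(2L/(ρ·S·CL))
v = √(2 × 3.43×10^6 / (0.674 × 214 × 0.754)) = √63080 = 251 m/s

v = 251 m/s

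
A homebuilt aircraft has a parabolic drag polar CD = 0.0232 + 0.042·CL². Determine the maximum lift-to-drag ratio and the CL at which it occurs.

For CD = CD0 + K·CL², (L/D)max occurs at CL* = √(CD0/K) and equals 1/(2√(K·CD0)).
(L/D)max = 1/(2√(0.042 × 0.0232)) = 1/(2 × 0.03122) = 16
CL* = √(0.0232/0.042) = 0.743

(L/D)max = 16, at CL = 0.743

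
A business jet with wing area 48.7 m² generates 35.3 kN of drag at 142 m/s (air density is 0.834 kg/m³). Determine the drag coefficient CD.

CD = 0.0862

From D = ½ρv²S·CD, rearranging gives CD = 2D/(ρv²S).
CD = 2 × 35300 / (0.834 × 142² × 48.7) = 0.0862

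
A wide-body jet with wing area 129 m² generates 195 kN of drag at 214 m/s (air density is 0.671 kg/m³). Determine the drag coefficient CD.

CD = 0.0984

From D = ½ρv²S·CD, rearranging gives CD = 2D/(ρv²S).
CD = 2 × 1.95×10^5 / (0.671 × 214² × 129) = 0.0984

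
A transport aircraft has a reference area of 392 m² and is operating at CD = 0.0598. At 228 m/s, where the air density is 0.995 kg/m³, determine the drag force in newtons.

D = 6.06×10^5 N

Dynamic pressure q = ½ρv² = ½ × 0.995 × 228² = 25860 Pa.
D = q·S·CD = 25860 × 392 × 0.0598 = 6.06×10^5 N ≈ 606 kN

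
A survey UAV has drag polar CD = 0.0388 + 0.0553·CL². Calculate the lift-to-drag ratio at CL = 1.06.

L/D = 10.5

CD = 0.0388 + 0.0553 × 1.06² = 0.1009
L/D = CL/CD = 1.06 / 0.1009 = 10.5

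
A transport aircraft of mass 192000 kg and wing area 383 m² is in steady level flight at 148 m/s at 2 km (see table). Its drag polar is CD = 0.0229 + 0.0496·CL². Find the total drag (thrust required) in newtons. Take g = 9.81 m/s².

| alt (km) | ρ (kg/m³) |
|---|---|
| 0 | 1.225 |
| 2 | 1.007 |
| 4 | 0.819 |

At 2 km, from the table: ρ = 1.007 kg/m³.
Weight W = mg = 192000 × 9.81 = 1.8835×10^6 N; in level flight L = W.
q = ½ρv² = ½ × 1.007 × 148² = 11030 Pa.
CL = W/(q·S) = 1.8835×10^6 / (11030 × 383) = 0.4459.
CD = 0.0229 + 0.0496 × 0.4459² = 0.03276.
D = q·S·CD = 11030 × 383 × 0.03276 = 1.384×10^5 N

D = 1.38×10^5 N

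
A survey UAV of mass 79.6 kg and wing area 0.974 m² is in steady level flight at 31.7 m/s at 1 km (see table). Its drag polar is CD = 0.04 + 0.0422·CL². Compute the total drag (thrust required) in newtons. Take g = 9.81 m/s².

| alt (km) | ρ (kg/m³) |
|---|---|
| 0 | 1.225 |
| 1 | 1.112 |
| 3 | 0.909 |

D = 69.1 N

At 1 km, from the table: ρ = 1.112 kg/m³.
Weight W = mg = 79.6 × 9.81 = 780.88 N; in level flight L = W.
Dynamic pressure q = 0.5 × 1.112 × 31.7² = 558.7 Pa.
Required CL = L/(qS) = 780.88/(558.7·0.974) = 1.435.
CD = 0.04 + 0.0422 × 1.435² = 0.1269.
D = q·S·CD = 558.7 × 0.974 × 0.1269 = 69.05 N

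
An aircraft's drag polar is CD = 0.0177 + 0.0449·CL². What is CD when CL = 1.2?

CD = 0.0824

CD = 0.0177 + 0.0449 × 1.2² = 0.0177 + 0.06466 = 0.0824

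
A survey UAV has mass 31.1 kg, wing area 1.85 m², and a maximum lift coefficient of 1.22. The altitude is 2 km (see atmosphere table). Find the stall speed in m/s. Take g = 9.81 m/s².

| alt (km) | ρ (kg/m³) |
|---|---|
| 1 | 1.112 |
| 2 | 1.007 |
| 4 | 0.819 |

V_stall = 16.4 m/s

At 2 km, from the table: ρ = 1.007 kg/m³.
Weight W = mg = 31.1 × 9.81 = 305.1 N.
V_stall = √(2W/(ρ·S·CL,max)) = √(2 × 305.1 / (1.007 × 1.85 × 1.22))
V_stall = √268.5 = 16.4 m/s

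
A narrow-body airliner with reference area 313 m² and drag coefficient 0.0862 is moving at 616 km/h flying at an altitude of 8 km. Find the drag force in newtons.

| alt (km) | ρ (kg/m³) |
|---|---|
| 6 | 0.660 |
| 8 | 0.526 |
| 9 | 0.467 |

D = 2.08×10^5 N

At 8 km, from the table: ρ = 0.526 kg/m³.
Convert speed: v = 616 km/h ÷ 3.6 = 171.1 m/s.
D = ½ρv²S·CD = ½ × 0.526 × 171.1² × 313 × 0.0862 = 2.08×10^5 N ≈ 208 kN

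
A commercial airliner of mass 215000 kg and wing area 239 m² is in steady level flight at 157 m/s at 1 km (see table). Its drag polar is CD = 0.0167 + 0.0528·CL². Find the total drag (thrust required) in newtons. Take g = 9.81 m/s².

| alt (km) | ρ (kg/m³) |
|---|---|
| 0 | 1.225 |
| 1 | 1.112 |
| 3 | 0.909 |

At 1 km, from the table: ρ = 1.112 kg/m³.
In steady level flight, lift balances weight: W = mg = 215000 × 9.81 = 2.1092×10^6 N.
q = ½ρv² = ½ × 1.112 × 157² = 13700 Pa.
CL = 2W/(ρv²S) = 2×2.1092×10^6/(1.112×157²×239) = 0.6439.
CD = 0.0167 + 0.0528 × 0.6439² = 0.03859.
D = q·S·CD = 13700 × 239 × 0.03859 = 1.264×10^5 N

D = 1.26×10^5 N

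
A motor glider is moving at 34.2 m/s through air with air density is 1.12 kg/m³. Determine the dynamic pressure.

q = ½ρv² = ½ × 1.12 × 34.2² = 655 Pa

q = 655 Pa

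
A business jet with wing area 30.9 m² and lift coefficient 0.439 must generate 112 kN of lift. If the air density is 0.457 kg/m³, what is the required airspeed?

v = 190 m/s

L = ½ρv²S·CL ⇒ v = √(2L/(ρ·S·CL))
v = √(2 × 1.12×10^5 / (0.457 × 30.9 × 0.439)) = √36130 = 190 m/s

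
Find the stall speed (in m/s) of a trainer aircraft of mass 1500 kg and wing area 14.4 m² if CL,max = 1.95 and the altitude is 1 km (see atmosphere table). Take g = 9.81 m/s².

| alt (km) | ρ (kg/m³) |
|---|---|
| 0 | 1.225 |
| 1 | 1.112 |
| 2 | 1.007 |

V_stall = 30.7 m/s

At 1 km, from the table: ρ = 1.112 kg/m³.
Weight W = mg = 1500 × 9.81 = 14720 N.
From L = ½ρV²S·CL,max = W: V_stall = √(2W/(ρSCL,max)) = √(2·14720/(1.112·14.4·1.95))
V_stall = √942.5 = 30.7 m/s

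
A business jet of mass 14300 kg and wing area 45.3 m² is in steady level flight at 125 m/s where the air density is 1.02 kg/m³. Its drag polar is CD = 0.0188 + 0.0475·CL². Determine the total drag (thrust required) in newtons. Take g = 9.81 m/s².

D = 9380 N

Weight W = mg = 14300 × 9.81 = 1.4028×10^5 N; in level flight L = W.
Dynamic pressure q = 0.5 × 1.02 × 125² = 7969 Pa.
CL = W/(q·S) = 1.4028×10^5 / (7969 × 45.3) = 0.3886.
CD = 0.0188 + 0.0475 × 0.3886² = 0.02597.
D = q·S·CD = 7969 × 45.3 × 0.02597 = 9376 N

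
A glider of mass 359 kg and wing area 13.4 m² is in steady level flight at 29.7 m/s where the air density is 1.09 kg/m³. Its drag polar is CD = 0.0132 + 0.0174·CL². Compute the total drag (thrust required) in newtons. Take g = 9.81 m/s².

D = 119 N

In steady level flight, lift balances weight: W = mg = 359 × 9.81 = 3521.8 N.
q = ½ρv² = ½ × 1.09 × 29.7² = 480.7 Pa.
CL = 2W/(ρv²S) = 2×3521.8/(1.09×29.7²×13.4) = 0.5467.
CD = 0.0132 + 0.0174 × 0.5467² = 0.0184.
D = q·S·CD = 480.7 × 13.4 × 0.0184 = 118.5 N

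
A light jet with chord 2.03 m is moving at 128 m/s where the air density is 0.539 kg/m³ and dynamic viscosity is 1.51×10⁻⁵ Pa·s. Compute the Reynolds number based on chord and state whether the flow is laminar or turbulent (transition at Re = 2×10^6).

Re = 9.28×10^6 (turbulent)

Re = ρ·v·c/μ = 0.539 × 128 × 2.03 / (1.51×10⁻⁵) = 9.28×10^6
Since 9.28×10^6 > 2×10^6, the flow is turbulent.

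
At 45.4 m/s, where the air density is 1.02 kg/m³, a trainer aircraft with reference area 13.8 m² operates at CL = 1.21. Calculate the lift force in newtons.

L = 17600 N

Dynamic pressure q = ½ρv² = ½ × 1.02 × 45.4² = 1051 Pa.
L = q·S·CL = 1051 × 13.8 × 1.21 = 17600 N ≈ 17.6 kN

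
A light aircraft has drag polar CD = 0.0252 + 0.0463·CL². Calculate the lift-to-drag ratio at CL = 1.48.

CD = 0.0252 + 0.0463 × 1.48² = 0.1266
L/D = CL/CD = 1.48 / 0.1266 = 11.7

L/D = 11.7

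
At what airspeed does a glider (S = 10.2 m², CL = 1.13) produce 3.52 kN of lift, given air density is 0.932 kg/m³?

L = ½ρv²S·CL ⇒ v = √(2L/(ρ·S·CL))
v = √(2 × 3520 / (0.932 × 10.2 × 1.13)) = √655.4 = 25.6 m/s

v = 25.6 m/s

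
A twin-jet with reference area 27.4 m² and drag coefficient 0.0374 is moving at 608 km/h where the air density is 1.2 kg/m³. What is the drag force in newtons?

Convert speed: v = 608 km/h ÷ 3.6 = 168.9 m/s.
D = ½ρv²S·CD = ½ × 1.2 × 168.9² × 27.4 × 0.0374 = 17500 N ≈ 17.5 kN

D = 17500 N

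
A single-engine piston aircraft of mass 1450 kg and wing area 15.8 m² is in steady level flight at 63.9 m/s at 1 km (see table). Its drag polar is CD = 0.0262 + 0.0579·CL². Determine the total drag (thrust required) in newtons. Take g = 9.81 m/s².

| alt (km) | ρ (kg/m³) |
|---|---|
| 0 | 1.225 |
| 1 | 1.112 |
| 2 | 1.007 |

D = 1270 N

At 1 km, from the table: ρ = 1.112 kg/m³.
Weight W = mg = 1450 × 9.81 = 14224 N; in level flight L = W.
Dynamic pressure q = 0.5 × 1.112 × 63.9² = 2270 Pa.
CL = 2W/(ρv²S) = 2×14224/(1.112×63.9²×15.8) = 0.3966.
CD = 0.0262 + 0.0579 × 0.3966² = 0.03531.
D = q·S·CD = 2270 × 15.8 × 0.03531 = 1266 N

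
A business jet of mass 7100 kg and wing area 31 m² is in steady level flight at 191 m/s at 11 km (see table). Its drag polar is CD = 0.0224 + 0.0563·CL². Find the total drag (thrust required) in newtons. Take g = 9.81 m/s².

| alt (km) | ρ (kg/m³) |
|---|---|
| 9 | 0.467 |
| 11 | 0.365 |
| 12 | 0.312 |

At 11 km, from the table: ρ = 0.365 kg/m³.
Level flight ⇒ L = W = m·g = 7100 × 9.81 = 69651 N.
q = ½ρv² = ½ × 0.365 × 191² = 6658 Pa.
Required CL = L/(qS) = 69651/(6658·31) = 0.3375.
CD = 0.0224 + 0.0563 × 0.3375² = 0.02881.
D = q·S·CD = 6658 × 31 × 0.02881 = 5947 N

D = 5950 N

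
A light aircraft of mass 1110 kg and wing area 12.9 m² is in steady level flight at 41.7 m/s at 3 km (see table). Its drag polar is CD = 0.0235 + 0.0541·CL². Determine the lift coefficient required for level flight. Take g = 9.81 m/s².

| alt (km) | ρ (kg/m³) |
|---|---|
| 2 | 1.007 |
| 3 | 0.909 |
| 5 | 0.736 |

CL = 1.07

At 3 km, from the table: ρ = 0.909 kg/m³.
In steady level flight, lift balances weight: W = mg = 1110 × 9.81 = 10889 N.
q = ½ρv² = ½ × 0.909 × 41.7² = 790.3 Pa.
CL = 2W/(ρv²S) = 2×10889/(0.909×41.7²×12.9) = 1.068.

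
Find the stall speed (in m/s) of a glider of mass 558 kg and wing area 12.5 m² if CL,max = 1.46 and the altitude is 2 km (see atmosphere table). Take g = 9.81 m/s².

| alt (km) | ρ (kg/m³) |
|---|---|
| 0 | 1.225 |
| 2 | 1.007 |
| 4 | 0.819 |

V_stall = 24.4 m/s

At 2 km, from the table: ρ = 1.007 kg/m³.
Stall occurs when L = W at CL,max. W = mg = 558 × 9.81 = 5474 N.
From L = ½ρV²S·CL,max = W: V_stall = √(2W/(ρSCL,max)) = √(2·5474/(1.007·12.5·1.46))
V_stall = √595.7 = 24.4 m/s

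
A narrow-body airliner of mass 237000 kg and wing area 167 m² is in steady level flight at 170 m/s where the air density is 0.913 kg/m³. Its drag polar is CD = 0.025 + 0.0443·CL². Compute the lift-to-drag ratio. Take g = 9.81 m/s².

Level flight ⇒ L = W = m·g = 237000 × 9.81 = 2.325×10^6 N.
Dynamic pressure q = 0.5 × 0.913 × 170² = 13190 Pa.
CL = W/(q·S) = 2.325×10^6 / (13190 × 167) = 1.055.
CD = 0.025 + 0.0443 × 1.055² = 0.07433.
L/D = CL/CD = 1.055 / 0.07433 = 14.2

L/D = 14.2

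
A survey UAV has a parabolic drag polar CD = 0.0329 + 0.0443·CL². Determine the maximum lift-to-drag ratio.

(L/D)max = 13.1

For CD = CD0 + K·CL², (L/D)max occurs at CL* = √(CD0/K) and equals 1/(2√(K·CD0)).
(L/D)max = 1/(2√(0.0443 × 0.0329)) = 1/(2 × 0.03818) = 13.1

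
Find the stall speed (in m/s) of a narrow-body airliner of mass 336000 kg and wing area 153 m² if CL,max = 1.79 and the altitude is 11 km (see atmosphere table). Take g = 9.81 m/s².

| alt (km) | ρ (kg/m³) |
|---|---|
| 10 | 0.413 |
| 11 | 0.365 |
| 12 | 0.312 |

V_stall = 257 m/s

At 11 km, from the table: ρ = 0.365 kg/m³.
Stall occurs when L = W at CL,max. W = mg = 336000 × 9.81 = 3.296×10^6 N.
V_stall = √(2W/(ρ·S·CL,max)) = √(2 × 3.296×10^6 / (0.365 × 153 × 1.79))
V_stall = √65950 = 257 m/s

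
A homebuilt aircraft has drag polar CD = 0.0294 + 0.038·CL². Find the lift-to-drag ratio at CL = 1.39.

CD = 0.0294 + 0.038 × 1.39² = 0.1028
L/D = CL/CD = 1.39 / 0.1028 = 13.5

L/D = 13.5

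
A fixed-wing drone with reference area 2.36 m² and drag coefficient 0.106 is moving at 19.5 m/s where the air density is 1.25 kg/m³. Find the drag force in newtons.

D = 59.5 N

D = ½ρv²S·CD = ½ × 1.25 × 19.5² × 2.36 × 0.106 = 59.5 N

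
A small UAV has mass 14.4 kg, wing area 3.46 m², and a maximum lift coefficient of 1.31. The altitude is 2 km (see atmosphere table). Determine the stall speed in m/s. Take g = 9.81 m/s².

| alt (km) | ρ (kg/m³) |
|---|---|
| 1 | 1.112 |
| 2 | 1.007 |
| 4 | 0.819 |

V_stall = 7.87 m/s

At 2 km, from the table: ρ = 1.007 kg/m³.
At stall, lift equals weight: L = W = m·g = 14.4 × 9.81 = 141.3 N.
From L = ½ρV²S·CL,max = W: V_stall = √(2W/(ρSCL,max)) = √(2·141.3/(1.007·3.46·1.31))
V_stall = √61.9 = 7.87 m/s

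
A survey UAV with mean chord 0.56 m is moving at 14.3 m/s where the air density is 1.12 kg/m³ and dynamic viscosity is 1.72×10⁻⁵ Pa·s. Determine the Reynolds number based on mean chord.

Re = ρ·v·c/μ = 1.12 × 14.3 × 0.56 / (1.72×10⁻⁵) = 5.21×10^5

Re = 5.21×10^5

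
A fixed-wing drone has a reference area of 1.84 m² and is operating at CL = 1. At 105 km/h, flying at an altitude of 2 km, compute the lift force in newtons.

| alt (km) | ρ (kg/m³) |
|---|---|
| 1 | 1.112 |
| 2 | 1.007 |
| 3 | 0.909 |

L = 788 N

At 2 km, from the table: ρ = 1.007 kg/m³.
Convert speed: v = 105 km/h ÷ 3.6 = 29.17 m/s.
L = ½ρv²S·CL = ½ × 1.007 × 29.17² × 1.84 × 1 = 788 N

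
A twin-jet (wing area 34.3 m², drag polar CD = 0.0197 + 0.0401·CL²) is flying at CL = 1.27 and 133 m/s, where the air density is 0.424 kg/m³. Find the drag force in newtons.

CD = 0.0197 + 0.0401 × 1.27² = 0.08438
D = ½ρv²S·CD = ½ × 0.424 × 133² × 34.3 × 0.08438 = 10900 N

D = 10900 N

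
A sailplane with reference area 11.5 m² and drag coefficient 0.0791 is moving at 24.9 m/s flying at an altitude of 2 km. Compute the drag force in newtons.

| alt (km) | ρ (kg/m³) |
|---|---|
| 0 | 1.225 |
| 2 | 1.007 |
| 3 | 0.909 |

At 2 km, from the table: ρ = 1.007 kg/m³.
D = ½ρv²S·CD = ½ × 1.007 × 24.9² × 11.5 × 0.0791 = 284 N

D = 284 N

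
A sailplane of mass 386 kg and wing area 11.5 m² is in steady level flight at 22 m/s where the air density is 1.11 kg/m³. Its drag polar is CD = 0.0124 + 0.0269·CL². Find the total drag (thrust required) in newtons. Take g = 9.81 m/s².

D = 163 N

In steady level flight, lift balances weight: W = mg = 386 × 9.81 = 3786.7 N.
q = ½ρv² = ½ × 1.11 × 22² = 268.6 Pa.
CL = 2W/(ρv²S) = 2×3786.7/(1.11×22²×11.5) = 1.226.
CD = 0.0124 + 0.0269 × 1.226² = 0.05282.
D = q·S·CD = 268.6 × 11.5 × 0.05282 = 163.2 N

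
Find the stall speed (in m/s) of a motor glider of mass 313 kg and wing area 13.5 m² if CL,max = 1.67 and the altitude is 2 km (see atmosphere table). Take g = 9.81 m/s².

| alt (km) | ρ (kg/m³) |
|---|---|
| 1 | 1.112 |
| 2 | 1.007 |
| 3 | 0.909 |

At 2 km, from the table: ρ = 1.007 kg/m³.
Weight W = mg = 313 × 9.81 = 3071 N.
V_stall = √(2W/(ρ·S·CL,max)) = √(2 × 3071 / (1.007 × 13.5 × 1.67))
V_stall = √270.5 = 16.4 m/s

V_stall = 16.4 m/s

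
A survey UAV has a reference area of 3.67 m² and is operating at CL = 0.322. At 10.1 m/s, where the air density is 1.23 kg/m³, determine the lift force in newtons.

L = ½ρv²S·CL = ½ × 1.23 × 10.1² × 3.67 × 0.322 = 74.1 N

L = 74.1 N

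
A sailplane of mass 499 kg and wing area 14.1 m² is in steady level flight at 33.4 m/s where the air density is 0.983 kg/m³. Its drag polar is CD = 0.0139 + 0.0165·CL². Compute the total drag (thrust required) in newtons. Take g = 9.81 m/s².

D = 159 N

Level flight ⇒ L = W = m·g = 499 × 9.81 = 4895.2 N.
q = ½ρv² = ½ × 0.983 × 33.4² = 548.3 Pa.
Required CL = L/(qS) = 4895.2/(548.3·14.1) = 0.6332.
CD = 0.0139 + 0.0165 × 0.6332² = 0.02052.
D = q·S·CD = 548.3 × 14.1 × 0.02052 = 158.6 N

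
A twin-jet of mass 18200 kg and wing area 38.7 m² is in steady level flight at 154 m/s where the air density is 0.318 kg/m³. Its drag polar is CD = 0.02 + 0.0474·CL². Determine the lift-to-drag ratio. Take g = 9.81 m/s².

In steady level flight, lift balances weight: W = mg = 18200 × 9.81 = 1.7854×10^5 N.
q = ½ρv² = ½ × 0.318 × 154² = 3771 Pa.
CL = 2W/(ρv²S) = 2×1.7854×10^5/(0.318×154²×38.7) = 1.223.
CD = 0.02 + 0.0474 × 1.223² = 0.09095.
L/D = CL/CD = 1.223 / 0.09095 = 13.5

L/D = 13.5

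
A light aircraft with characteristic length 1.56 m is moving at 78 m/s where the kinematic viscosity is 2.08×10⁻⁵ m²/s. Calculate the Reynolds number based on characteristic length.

Re = 5.85×10^6

Re = v·c/ν = 78 × 1.56 / (2.08×10⁻⁵) = 5.85×10^6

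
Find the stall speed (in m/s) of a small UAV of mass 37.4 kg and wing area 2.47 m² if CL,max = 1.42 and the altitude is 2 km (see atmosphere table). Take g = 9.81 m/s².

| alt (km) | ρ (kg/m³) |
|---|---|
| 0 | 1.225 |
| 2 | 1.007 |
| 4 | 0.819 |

At 2 km, from the table: ρ = 1.007 kg/m³.
Weight W = mg = 37.4 × 9.81 = 366.9 N.
From L = ½ρV²S·CL,max = W: V_stall = √(2W/(ρSCL,max)) = √(2·366.9/(1.007·2.47·1.42))
V_stall = √207.8 = 14.4 m/s

V_stall = 14.4 m/s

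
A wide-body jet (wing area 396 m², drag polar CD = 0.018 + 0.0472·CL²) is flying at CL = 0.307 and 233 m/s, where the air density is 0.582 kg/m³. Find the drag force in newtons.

D = 1.4×10^5 N

CD = 0.018 + 0.0472 × 0.307² = 0.02245
D = ½ρv²S·CD = ½ × 0.582 × 233² × 396 × 0.02245 = 1.4×10^5 N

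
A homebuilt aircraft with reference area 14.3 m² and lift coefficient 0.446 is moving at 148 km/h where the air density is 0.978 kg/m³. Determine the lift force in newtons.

Convert speed: v = 148 km/h ÷ 3.6 = 41.11 m/s.
L = ½ρv²S·CL = ½ × 0.978 × 41.11² × 14.3 × 0.446 = 5270 N ≈ 5.27 kN

L = 5270 N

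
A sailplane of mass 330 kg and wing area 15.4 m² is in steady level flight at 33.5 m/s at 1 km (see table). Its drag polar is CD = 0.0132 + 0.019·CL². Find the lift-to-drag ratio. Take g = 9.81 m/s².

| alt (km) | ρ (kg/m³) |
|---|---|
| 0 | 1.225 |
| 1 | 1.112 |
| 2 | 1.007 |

At 1 km, from the table: ρ = 1.112 kg/m³.
Level flight ⇒ L = W = m·g = 330 × 9.81 = 3237.3 N.
Dynamic pressure q = 0.5 × 1.112 × 33.5² = 624 Pa.
CL = 2W/(ρv²S) = 2×3237.3/(1.112×33.5²×15.4) = 0.3369.
CD = 0.0132 + 0.019 × 0.3369² = 0.01536.
L/D = CL/CD = 0.3369 / 0.01536 = 21.9

L/D = 21.9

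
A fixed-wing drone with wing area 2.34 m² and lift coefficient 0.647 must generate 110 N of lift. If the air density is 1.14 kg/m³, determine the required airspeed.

L = ½ρv²S·CL ⇒ v = √(2L/(ρ·S·CL))
v = √(2 × 110 / (1.14 × 2.34 × 0.647)) = √127.5 = 11.3 m/s

v = 11.3 m/s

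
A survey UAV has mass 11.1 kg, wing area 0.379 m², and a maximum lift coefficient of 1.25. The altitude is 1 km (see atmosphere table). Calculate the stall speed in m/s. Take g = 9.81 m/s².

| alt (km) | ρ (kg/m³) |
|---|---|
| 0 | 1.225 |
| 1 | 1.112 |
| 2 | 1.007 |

At 1 km, from the table: ρ = 1.112 kg/m³.
Weight W = mg = 11.1 × 9.81 = 108.9 N.
From L = ½ρV²S·CL,max = W: V_stall = √(2W/(ρSCL,max)) = √(2·108.9/(1.112·0.379·1.25))
V_stall = √413.4 = 20.3 m/s

V_stall = 20.3 m/s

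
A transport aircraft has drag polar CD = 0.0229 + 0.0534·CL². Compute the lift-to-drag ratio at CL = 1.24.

CD = 0.0229 + 0.0534 × 1.24² = 0.105
L/D = CL/CD = 1.24 / 0.105 = 11.8

L/D = 11.8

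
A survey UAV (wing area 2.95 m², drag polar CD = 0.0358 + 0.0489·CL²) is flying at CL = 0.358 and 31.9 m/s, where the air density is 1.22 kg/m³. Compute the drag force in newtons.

D = 77 N

CD = 0.0358 + 0.0489 × 0.358² = 0.04207
D = ½ρv²S·CD = ½ × 1.22 × 31.9² × 2.95 × 0.04207 = 77 N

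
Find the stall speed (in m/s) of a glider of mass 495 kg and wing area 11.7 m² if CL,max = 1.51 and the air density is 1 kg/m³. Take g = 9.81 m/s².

Weight W = mg = 495 × 9.81 = 4856 N.
From L = ½ρV²S·CL,max = W: V_stall = √(2W/(ρSCL,max)) = √(2·4856/(1·11.7·1.51))
V_stall = √549.7 = 23.4 m/s

V_stall = 23.4 m/s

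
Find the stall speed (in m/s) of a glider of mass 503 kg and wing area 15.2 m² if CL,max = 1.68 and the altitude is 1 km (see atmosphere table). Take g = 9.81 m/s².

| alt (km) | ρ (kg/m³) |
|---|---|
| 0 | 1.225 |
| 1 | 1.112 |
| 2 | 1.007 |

At 1 km, from the table: ρ = 1.112 kg/m³.
Weight W = mg = 503 × 9.81 = 4934 N.
From L = ½ρV²S·CL,max = W: V_stall = √(2W/(ρSCL,max)) = √(2·4934/(1.112·15.2·1.68))
V_stall = √347.5 = 18.6 m/s

V_stall = 18.6 m/s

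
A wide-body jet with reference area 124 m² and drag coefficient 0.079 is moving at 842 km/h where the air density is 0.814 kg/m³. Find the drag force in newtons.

D = 2.18×10^5 N

Convert speed: v = 842 km/h ÷ 3.6 = 233.9 m/s.
D = ½ρv²S·CD = ½ × 0.814 × 233.9² × 124 × 0.079 = 2.18×10^5 N ≈ 218 kN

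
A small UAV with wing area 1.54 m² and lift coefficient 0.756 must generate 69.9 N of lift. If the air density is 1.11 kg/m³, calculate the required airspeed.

L = ½ρv²S·CL ⇒ v = √(2L/(ρ·S·CL))
v = √(2 × 69.9 / (1.11 × 1.54 × 0.756)) = √108.2 = 10.4 m/s

v = 10.4 m/s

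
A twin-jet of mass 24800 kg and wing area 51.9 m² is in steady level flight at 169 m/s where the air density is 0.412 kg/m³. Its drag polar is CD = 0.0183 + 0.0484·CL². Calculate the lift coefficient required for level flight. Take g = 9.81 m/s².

CL = 0.797

Weight W = mg = 24800 × 9.81 = 2.4329×10^5 N; in level flight L = W.
Dynamic pressure q = 0.5 × 0.412 × 169² = 5884 Pa.
Required CL = L/(qS) = 2.4329×10^5/(5884·51.9) = 0.7967.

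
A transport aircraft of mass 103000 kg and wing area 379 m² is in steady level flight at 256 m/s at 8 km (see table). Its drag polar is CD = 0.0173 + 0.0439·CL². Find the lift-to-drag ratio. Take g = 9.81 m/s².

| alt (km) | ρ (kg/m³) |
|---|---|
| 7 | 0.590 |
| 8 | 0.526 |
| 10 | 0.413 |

L/D = 8.43

At 8 km, from the table: ρ = 0.526 kg/m³.
Weight W = mg = 103000 × 9.81 = 1.0104×10^6 N; in level flight L = W.
q = ½ρv² = ½ × 0.526 × 256² = 17240 Pa.
CL = W/(q·S) = 1.0104×10^6 / (17240 × 379) = 0.1547.
CD = 0.0173 + 0.0439 × 0.1547² = 0.01835.
L/D = CL/CD = 0.1547 / 0.01835 = 8.43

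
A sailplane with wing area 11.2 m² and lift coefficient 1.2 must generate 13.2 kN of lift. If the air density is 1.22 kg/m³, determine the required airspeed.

v = 40.1 m/s

L = ½ρv²S·CL ⇒ v = √(2L/(ρ·S·CL))
v = √(2 × 13200 / (1.22 × 11.2 × 1.2)) = √1610 = 40.1 m/s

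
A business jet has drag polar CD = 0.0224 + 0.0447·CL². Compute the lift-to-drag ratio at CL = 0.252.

L/D = 9.98

CD = 0.0224 + 0.0447 × 0.252² = 0.02524
L/D = CL/CD = 0.252 / 0.02524 = 9.98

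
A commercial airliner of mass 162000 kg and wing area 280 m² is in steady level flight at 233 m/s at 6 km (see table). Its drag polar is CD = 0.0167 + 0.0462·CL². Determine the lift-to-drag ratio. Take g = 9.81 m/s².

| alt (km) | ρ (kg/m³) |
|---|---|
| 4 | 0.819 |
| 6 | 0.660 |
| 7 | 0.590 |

At 6 km, from the table: ρ = 0.660 kg/m³.
In steady level flight, lift balances weight: W = mg = 162000 × 9.81 = 1.5892×10^6 N.
q = ½ρv² = ½ × 0.66 × 233² = 17920 Pa.
Required CL = L/(qS) = 1.5892×10^6/(17920·280) = 0.3168.
CD = 0.0167 + 0.0462 × 0.3168² = 0.02134.
L/D = CL/CD = 0.3168 / 0.02134 = 14.8

L/D = 14.8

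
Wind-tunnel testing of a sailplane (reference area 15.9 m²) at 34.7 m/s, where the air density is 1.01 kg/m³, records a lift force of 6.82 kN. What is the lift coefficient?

From L = ½ρv²S·CL, rearranging gives CL = 2L/(ρv²S).
CL = 2 × 6820 / (1.01 × 34.7² × 15.9) = 0.705

CL = 0.705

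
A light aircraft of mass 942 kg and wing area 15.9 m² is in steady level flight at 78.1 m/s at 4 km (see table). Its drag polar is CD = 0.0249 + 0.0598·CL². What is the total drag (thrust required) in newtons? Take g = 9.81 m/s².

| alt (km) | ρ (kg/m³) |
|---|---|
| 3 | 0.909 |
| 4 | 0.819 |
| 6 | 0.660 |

At 4 km, from the table: ρ = 0.819 kg/m³.
In steady level flight, lift balances weight: W = mg = 942 × 9.81 = 9241 N.
Dynamic pressure q = 0.5 × 0.819 × 78.1² = 2498 Pa.
CL = W/(q·S) = 9241 / (2498 × 15.9) = 0.2327.
CD = 0.0249 + 0.0598 × 0.2327² = 0.02814.
D = q·S·CD = 2498 × 15.9 × 0.02814 = 1117 N

D = 1120 N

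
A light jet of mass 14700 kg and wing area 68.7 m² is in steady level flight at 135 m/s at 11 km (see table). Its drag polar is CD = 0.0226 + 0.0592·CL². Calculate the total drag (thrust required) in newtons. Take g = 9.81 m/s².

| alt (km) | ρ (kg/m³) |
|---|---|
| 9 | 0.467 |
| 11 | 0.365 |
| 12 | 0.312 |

D = 10600 N

At 11 km, from the table: ρ = 0.365 kg/m³.
Level flight ⇒ L = W = m·g = 14700 × 9.81 = 1.4421×10^5 N.
Dynamic pressure q = 0.5 × 0.365 × 135² = 3326 Pa.
Required CL = L/(qS) = 1.4421×10^5/(3326·68.7) = 0.6311.
CD = 0.0226 + 0.0592 × 0.6311² = 0.04618.
D = q·S·CD = 3326 × 68.7 × 0.04618 = 10550 N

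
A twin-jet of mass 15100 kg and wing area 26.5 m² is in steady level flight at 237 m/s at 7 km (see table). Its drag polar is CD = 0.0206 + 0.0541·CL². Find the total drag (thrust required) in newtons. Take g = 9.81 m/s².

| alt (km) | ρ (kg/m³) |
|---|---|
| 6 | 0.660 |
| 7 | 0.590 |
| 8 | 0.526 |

At 7 km, from the table: ρ = 0.590 kg/m³.
Weight W = mg = 15100 × 9.81 = 1.4813×10^5 N; in level flight L = W.
q = ½ρv² = ½ × 0.59 × 237² = 16570 Pa.
CL = W/(q·S) = 1.4813×10^5 / (16570 × 26.5) = 0.3374.
CD = 0.0206 + 0.0541 × 0.3374² = 0.02676.
D = q·S·CD = 16570 × 26.5 × 0.02676 = 11750 N

D = 11700 N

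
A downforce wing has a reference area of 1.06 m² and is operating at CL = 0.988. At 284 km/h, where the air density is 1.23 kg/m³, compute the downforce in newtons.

Convert speed: v = 284 km/h ÷ 3.6 = 78.89 m/s.
Dynamic pressure q = ½ρv² = ½ × 1.23 × 78.89² = 3827 Pa.
L = q·S·CL = 3827 × 1.06 × 0.988 = 4010 N

L = 4010 N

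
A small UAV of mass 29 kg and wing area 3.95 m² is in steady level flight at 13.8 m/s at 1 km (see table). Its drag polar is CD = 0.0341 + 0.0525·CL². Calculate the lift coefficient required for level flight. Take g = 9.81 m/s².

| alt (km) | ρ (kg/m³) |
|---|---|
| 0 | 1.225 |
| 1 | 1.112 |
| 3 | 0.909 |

At 1 km, from the table: ρ = 1.112 kg/m³.
Level flight ⇒ L = W = m·g = 29 × 9.81 = 284.49 N.
q = ½ρv² = ½ × 1.112 × 13.8² = 105.9 Pa.
CL = 2W/(ρv²S) = 2×284.49/(1.112×13.8²×3.95) = 0.6802.

CL = 0.68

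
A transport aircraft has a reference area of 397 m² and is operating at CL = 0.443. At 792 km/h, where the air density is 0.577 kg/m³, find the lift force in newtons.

Convert speed: v = 792 km/h ÷ 3.6 = 220 m/s.
Dynamic pressure q = ½ρv² = ½ × 0.577 × 220² = 13960 Pa.
L = q·S·CL = 13960 × 397 × 0.443 = 2.46×10^6 N ≈ 2460 kN

L = 2.46×10^6 N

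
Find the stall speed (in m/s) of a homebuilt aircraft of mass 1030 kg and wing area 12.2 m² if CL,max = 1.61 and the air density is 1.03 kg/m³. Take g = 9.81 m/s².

At stall, lift equals weight: L = W = m·g = 1030 × 9.81 = 10100 N.
From L = ½ρV²S·CL,max = W: V_stall = √(2W/(ρSCL,max)) = √(2·10100/(1.03·12.2·1.61))
V_stall = √998.9 = 31.6 m/s

V_stall = 31.6 m/s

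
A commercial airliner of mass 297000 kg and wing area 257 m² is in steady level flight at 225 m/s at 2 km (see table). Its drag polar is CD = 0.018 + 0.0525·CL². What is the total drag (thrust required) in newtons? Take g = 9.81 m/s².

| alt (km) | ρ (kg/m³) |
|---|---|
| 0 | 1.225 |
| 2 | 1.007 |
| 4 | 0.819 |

At 2 km, from the table: ρ = 1.007 kg/m³.
Level flight ⇒ L = W = m·g = 297000 × 9.81 = 2.9136×10^6 N.
Dynamic pressure q = 0.5 × 1.007 × 225² = 25490 Pa.
CL = 2W/(ρv²S) = 2×2.9136×10^6/(1.007×225²×257) = 0.4448.
CD = 0.018 + 0.0525 × 0.4448² = 0.02839.
D = q·S·CD = 25490 × 257 × 0.02839 = 1.859×10^5 N

D = 1.86×10^5 N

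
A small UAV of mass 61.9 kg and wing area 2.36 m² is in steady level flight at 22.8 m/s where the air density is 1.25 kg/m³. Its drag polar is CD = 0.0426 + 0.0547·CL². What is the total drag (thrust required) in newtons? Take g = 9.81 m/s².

D = 59 N

In steady level flight, lift balances weight: W = mg = 61.9 × 9.81 = 607.24 N.
q = ½ρv² = ½ × 1.25 × 22.8² = 324.9 Pa.
CL = 2W/(ρv²S) = 2×607.24/(1.25×22.8²×2.36) = 0.792.
CD = 0.0426 + 0.0547 × 0.792² = 0.07691.
D = q·S·CD = 324.9 × 2.36 × 0.07691 = 58.97 N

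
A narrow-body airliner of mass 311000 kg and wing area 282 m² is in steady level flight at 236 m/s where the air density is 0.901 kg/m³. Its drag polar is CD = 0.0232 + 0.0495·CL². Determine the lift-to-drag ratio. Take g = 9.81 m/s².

L/D = 13.3

Weight W = mg = 311000 × 9.81 = 3.0509×10^6 N; in level flight L = W.
q = ½ρv² = ½ × 0.901 × 236² = 25090 Pa.
Required CL = L/(qS) = 3.0509×10^6/(25090·282) = 0.4312.
CD = 0.0232 + 0.0495 × 0.4312² = 0.0324.
L/D = CL/CD = 0.4312 / 0.0324 = 13.3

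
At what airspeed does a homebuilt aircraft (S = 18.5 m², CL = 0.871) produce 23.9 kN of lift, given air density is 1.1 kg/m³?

v = 51.9 m/s

L = ½ρv²S·CL ⇒ v = √(2L/(ρ·S·CL))
v = √(2 × 23900 / (1.1 × 18.5 × 0.871)) = √2697 = 51.9 m/s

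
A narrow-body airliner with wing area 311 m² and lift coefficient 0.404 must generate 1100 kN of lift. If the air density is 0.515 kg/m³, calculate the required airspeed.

L = ½ρv²S·CL ⇒ v = √(2L/(ρ·S·CL))
v = √(2 × 1.1×10^6 / (0.515 × 311 × 0.404)) = √34000 = 184 m/s

v = 184 m/s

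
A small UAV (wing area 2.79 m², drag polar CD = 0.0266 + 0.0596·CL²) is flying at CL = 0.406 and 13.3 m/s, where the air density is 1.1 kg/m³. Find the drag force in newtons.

CD = 0.0266 + 0.0596 × 0.406² = 0.03642
D = ½ρv²S·CD = ½ × 1.1 × 13.3² × 2.79 × 0.03642 = 9.89 N

D = 9.89 N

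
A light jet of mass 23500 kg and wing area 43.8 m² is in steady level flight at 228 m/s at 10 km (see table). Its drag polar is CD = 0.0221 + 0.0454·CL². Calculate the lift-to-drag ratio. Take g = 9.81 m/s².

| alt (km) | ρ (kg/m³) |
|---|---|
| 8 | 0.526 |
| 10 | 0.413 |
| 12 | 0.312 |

At 10 km, from the table: ρ = 0.413 kg/m³.
In steady level flight, lift balances weight: W = mg = 23500 × 9.81 = 2.3054×10^5 N.
q = ½ρv² = ½ × 0.413 × 228² = 10730 Pa.
Required CL = L/(qS) = 2.3054×10^5/(10730·43.8) = 0.4903.
CD = 0.0221 + 0.0454 × 0.4903² = 0.03301.
L/D = CL/CD = 0.4903 / 0.03301 = 14.9

L/D = 14.9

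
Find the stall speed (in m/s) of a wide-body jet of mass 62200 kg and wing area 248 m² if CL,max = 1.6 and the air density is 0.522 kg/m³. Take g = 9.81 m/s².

V_stall = 76.8 m/s

Stall occurs when L = W at CL,max. W = mg = 62200 × 9.81 = 6.102×10^5 N.
From L = ½ρV²S·CL,max = W: V_stall = √(2W/(ρSCL,max)) = √(2·6.102×10^5/(0.522·248·1.6))
V_stall = √5892 = 76.8 m/s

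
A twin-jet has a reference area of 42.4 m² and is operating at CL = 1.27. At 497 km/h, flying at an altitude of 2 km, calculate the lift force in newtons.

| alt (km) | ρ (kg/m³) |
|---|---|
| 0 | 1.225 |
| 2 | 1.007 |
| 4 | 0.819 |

L = 5.17×10^5 N

At 2 km, from the table: ρ = 1.007 kg/m³.
Convert speed: v = 497 km/h ÷ 3.6 = 138.1 m/s.
L = ½ρv²S·CL = ½ × 1.007 × 138.1² × 42.4 × 1.27 = 5.17×10^5 N ≈ 517 kN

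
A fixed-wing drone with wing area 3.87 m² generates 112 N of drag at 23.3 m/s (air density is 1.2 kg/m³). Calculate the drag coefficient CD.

From D = ½ρv²S·CD, rearranging gives CD = 2D/(ρv²S).
CD = 2 × 112 / (1.2 × 23.3² × 3.87) = 0.0888

CD = 0.0888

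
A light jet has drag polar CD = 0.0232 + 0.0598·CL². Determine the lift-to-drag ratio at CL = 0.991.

CD = 0.0232 + 0.0598 × 0.991² = 0.08193
L/D = CL/CD = 0.991 / 0.08193 = 12.1

L/D = 12.1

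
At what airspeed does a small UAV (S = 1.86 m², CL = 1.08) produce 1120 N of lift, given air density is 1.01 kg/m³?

v = 33.2 m/s

L = ½ρv²S·CL ⇒ v = √(2L/(ρ·S·CL))
v = √(2 × 1120 / (1.01 × 1.86 × 1.08)) = √1104 = 33.2 m/s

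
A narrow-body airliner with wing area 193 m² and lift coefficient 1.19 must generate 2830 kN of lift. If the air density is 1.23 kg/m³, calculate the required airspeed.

L = ½ρv²S·CL ⇒ v = √(2L/(ρ·S·CL))
v = √(2 × 2.83×10^6 / (1.23 × 193 × 1.19)) = √20040 = 142 m/s

v = 142 m/s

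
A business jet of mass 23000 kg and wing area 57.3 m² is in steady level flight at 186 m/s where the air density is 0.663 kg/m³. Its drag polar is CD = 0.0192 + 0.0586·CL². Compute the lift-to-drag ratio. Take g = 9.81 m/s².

L/D = 13.2

In steady level flight, lift balances weight: W = mg = 23000 × 9.81 = 2.2563×10^5 N.
Dynamic pressure q = 0.5 × 0.663 × 186² = 11470 Pa.
Required CL = L/(qS) = 2.2563×10^5/(11470·57.3) = 0.3433.
CD = 0.0192 + 0.0586 × 0.3433² = 0.02611.
L/D = CL/CD = 0.3433 / 0.02611 = 13.2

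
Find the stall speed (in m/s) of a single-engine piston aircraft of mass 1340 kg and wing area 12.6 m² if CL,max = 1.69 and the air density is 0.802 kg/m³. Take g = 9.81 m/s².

V_stall = 39.2 m/s

Weight W = mg = 1340 × 9.81 = 13150 N.
From L = ½ρV²S·CL,max = W: V_stall = √(2W/(ρSCL,max)) = √(2·13150/(0.802·12.6·1.69))
V_stall = √1539 = 39.2 m/s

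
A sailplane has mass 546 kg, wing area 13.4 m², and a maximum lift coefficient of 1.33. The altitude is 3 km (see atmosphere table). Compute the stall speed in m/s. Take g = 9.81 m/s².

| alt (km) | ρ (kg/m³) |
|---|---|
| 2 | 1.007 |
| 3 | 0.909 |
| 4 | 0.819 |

At 3 km, from the table: ρ = 0.909 kg/m³.
Stall occurs when L = W at CL,max. W = mg = 546 × 9.81 = 5356 N.
V_stall = √(2W/(ρ·S·CL,max)) = √(2 × 5356 / (0.909 × 13.4 × 1.33))
V_stall = √661.3 = 25.7 m/s

V_stall = 25.7 m/s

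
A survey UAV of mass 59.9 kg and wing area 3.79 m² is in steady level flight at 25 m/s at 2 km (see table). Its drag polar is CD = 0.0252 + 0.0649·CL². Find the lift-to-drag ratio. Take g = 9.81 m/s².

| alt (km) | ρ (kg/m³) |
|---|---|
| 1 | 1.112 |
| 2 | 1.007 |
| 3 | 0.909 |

L/D = 12

At 2 km, from the table: ρ = 1.007 kg/m³.
Level flight ⇒ L = W = m·g = 59.9 × 9.81 = 587.62 N.
q = ½ρv² = ½ × 1.007 × 25² = 314.7 Pa.
Required CL = L/(qS) = 587.62/(314.7·3.79) = 0.4927.
CD = 0.0252 + 0.0649 × 0.4927² = 0.04095.
L/D = CL/CD = 0.4927 / 0.04095 = 12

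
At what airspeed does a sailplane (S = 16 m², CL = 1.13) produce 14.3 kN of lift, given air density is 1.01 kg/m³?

L = ½ρv²S·CL ⇒ v = √(2L/(ρ·S·CL))
v = √(2 × 14300 / (1.01 × 16 × 1.13)) = √1566 = 39.6 m/s

v = 39.6 m/s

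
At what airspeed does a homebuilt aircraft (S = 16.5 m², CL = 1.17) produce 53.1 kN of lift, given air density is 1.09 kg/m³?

v = 71 m/s

L = ½ρv²S·CL ⇒ v = √(2L/(ρ·S·CL))
v = √(2 × 53100 / (1.09 × 16.5 × 1.17)) = √5047 = 71 m/s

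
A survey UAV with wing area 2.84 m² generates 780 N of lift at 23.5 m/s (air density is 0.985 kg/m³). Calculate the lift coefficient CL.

CL = 1.01

From L = ½ρv²S·CL, rearranging gives CL = 2L/(ρv²S).
CL = 2 × 780 / (0.985 × 23.5² × 2.84) = 1.01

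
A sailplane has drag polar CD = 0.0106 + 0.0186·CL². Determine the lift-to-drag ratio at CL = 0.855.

CD = 0.0106 + 0.0186 × 0.855² = 0.0242
L/D = CL/CD = 0.855 / 0.0242 = 35.3

L/D = 35.3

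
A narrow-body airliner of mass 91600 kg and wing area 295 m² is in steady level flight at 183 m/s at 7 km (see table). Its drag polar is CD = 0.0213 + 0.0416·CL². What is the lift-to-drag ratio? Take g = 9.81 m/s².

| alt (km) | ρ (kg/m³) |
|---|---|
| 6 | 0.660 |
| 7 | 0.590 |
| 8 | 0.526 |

L/D = 12.2

At 7 km, from the table: ρ = 0.590 kg/m³.
Level flight ⇒ L = W = m·g = 91600 × 9.81 = 8.986×10^5 N.
Dynamic pressure q = 0.5 × 0.59 × 183² = 9879 Pa.
Required CL = L/(qS) = 8.986×10^5/(9879·295) = 0.3083.
CD = 0.0213 + 0.0416 × 0.3083² = 0.02525.
L/D = CL/CD = 0.3083 / 0.02525 = 12.2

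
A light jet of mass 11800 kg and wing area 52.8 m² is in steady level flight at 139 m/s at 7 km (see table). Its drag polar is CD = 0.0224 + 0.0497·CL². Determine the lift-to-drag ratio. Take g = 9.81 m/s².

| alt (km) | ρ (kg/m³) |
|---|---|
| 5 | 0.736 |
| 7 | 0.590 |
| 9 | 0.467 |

L/D = 12.9

At 7 km, from the table: ρ = 0.590 kg/m³.
Weight W = mg = 11800 × 9.81 = 1.1576×10^5 N; in level flight L = W.
Dynamic pressure q = 0.5 × 0.59 × 139² = 5700 Pa.
Required CL = L/(qS) = 1.1576×10^5/(5700·52.8) = 0.3846.
CD = 0.0224 + 0.0497 × 0.3846² = 0.02975.
L/D = CL/CD = 0.3846 / 0.02975 = 12.9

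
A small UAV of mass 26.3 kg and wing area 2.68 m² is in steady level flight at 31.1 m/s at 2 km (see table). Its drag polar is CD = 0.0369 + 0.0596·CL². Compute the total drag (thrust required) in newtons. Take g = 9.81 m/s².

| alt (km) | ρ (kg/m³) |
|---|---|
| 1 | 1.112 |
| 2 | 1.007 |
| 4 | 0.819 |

At 2 km, from the table: ρ = 1.007 kg/m³.
Level flight ⇒ L = W = m·g = 26.3 × 9.81 = 258 N.
q = ½ρv² = ½ × 1.007 × 31.1² = 487 Pa.
Required CL = L/(qS) = 258/(487·2.68) = 0.1977.
CD = 0.0369 + 0.0596 × 0.1977² = 0.03923.
D = q·S·CD = 487 × 2.68 × 0.03923 = 51.2 N

D = 51.2 N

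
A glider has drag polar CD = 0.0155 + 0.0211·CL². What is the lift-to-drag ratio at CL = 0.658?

L/D = 26.7

CD = 0.0155 + 0.0211 × 0.658² = 0.02464
L/D = CL/CD = 0.658 / 0.02464 = 26.7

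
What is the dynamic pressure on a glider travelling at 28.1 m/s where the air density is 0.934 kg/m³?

q = ½ρv² = ½ × 0.934 × 28.1² = 369 Pa

q = 369 Pa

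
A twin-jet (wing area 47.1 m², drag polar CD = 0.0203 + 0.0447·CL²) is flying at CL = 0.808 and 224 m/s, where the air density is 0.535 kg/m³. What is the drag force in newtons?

CD = 0.0203 + 0.0447 × 0.808² = 0.04948
D = ½ρv²S·CD = ½ × 0.535 × 224² × 47.1 × 0.04948 = 31300 N

D = 31300 N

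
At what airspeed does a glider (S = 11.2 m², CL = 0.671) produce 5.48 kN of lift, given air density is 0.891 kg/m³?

L = ½ρv²S·CL ⇒ v = √(2L/(ρ·S·CL))
v = √(2 × 5480 / (0.891 × 11.2 × 0.671)) = √1637 = 40.5 m/s

v = 40.5 m/s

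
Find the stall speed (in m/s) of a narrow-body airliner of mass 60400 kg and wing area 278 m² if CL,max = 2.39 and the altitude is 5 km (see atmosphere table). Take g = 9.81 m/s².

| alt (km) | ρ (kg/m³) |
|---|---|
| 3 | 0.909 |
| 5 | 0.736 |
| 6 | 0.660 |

V_stall = 49.2 m/s

At 5 km, from the table: ρ = 0.736 kg/m³.
At stall, lift equals weight: L = W = m·g = 60400 × 9.81 = 5.925×10^5 N.
V_stall = √(2W/(ρ·S·CL,max)) = √(2 × 5.925×10^5 / (0.736 × 278 × 2.39))
V_stall = √2423 = 49.2 m/s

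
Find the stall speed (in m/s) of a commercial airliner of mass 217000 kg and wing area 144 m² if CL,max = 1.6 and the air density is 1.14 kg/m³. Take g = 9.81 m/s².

Weight W = mg = 217000 × 9.81 = 2.129×10^6 N.
From L = ½ρV²S·CL,max = W: V_stall = √(2W/(ρSCL,max)) = √(2·2.129×10^6/(1.14·144·1.6))
V_stall = √16210 = 127 m/s

V_stall = 127 m/s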